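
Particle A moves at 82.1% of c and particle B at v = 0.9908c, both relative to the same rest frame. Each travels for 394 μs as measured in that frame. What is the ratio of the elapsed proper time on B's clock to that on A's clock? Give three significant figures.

τ_B/τ_A = 0.237

A: β = 0.821; γ = 1/√(1 − 0.821²) = 1/√0.3260 = 1.752. B: γ = 1/√(1 − 0.9908²) = 1/√0.01832 = 7.389.
τ_A/τ_B = γ_B/γ_A = 7.389/1.752 = 4.219, so τ_B/τ_A = 0.2370.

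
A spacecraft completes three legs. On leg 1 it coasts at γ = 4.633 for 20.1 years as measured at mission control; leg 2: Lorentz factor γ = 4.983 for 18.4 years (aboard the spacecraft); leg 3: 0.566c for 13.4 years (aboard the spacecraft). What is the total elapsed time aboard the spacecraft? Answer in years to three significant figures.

Leg 1: γ = 4.633; τ_1 = 20.1/4.633 = 4.338 years.
Leg 2: 18.4 years is already measured aboard the spacecraft.
Leg 3: 13.4 years is already measured aboard the spacecraft.
Total: 4.338 + 18.40 + 13.40 years.

τ = 36.1 years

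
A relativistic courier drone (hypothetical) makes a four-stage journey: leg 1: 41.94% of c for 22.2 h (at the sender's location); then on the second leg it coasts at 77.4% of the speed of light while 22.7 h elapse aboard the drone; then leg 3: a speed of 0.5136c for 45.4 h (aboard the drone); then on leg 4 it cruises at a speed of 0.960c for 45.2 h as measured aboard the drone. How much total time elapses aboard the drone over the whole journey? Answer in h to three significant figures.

Leg 1: β = 0.4194; γ = 1/√(1 − 0.4194²) = 1/√0.8241 = 1.102; τ_1 = 22.2/1.102 = 20.15 h.
Leg 2: 22.7 h is already measured aboard the drone.
Leg 3: 45.4 h is already measured aboard the drone.
Leg 4: 45.2 h is already measured aboard the drone.
Total: 20.15 + 22.70 + 45.40 + 45.20 h.

τ = 133 h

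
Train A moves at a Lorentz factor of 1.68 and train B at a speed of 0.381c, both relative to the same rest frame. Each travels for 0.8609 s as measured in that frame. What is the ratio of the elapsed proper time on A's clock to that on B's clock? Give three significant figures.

A: γ = 1.68. B: γ = 1/√(1 − 0.381²) = 1/√0.8548 = 1.082.
τ_A/τ_B = γ_B/γ_A = 1.082/1.680 = 0.6438, so τ_A/τ_B = 0.6438.

τ_A/τ_B = 0.644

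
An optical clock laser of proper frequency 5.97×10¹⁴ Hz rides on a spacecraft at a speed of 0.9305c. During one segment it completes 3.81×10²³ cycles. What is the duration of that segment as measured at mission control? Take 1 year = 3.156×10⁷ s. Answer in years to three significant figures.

γ = 1/√(1 − 0.9305²) = 1/√0.1342 = 2.730
Proper time for N cycles: τ = N/f = 3.81×10²³/(5.97×10¹⁴) = 6.382×10⁸ s = 20.22 years.
Lab-frame duration Δt = γτ = 2.730 × 20.22 = 55.21 years.

Δt = 55.2 years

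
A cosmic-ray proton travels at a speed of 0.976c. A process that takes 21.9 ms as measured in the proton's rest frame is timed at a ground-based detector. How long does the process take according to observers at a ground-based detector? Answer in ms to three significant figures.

γ = 1/√(1 − 0.976²) = 1/√0.04742 = 4.592
The interval measured in the proton's rest frame is the proper time (both events occur at the same place in that frame); the lab-frame interval is Δt = γτ = 4.592 × 21.9 ms.

Δt = 101 ms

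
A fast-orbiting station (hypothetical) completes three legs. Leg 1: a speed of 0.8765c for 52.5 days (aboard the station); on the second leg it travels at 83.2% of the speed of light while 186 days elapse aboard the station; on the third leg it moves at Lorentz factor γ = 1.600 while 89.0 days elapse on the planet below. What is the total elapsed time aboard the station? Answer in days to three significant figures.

Leg 1: 52.5 days is already measured aboard the station.
Leg 2: 186 days is already measured aboard the station.
Leg 3: γ = 1.600; τ_3 = 89.0/1.600 = 55.62 days.
Total: 52.50 + 186.0 + 55.62 days.

τ = 294 days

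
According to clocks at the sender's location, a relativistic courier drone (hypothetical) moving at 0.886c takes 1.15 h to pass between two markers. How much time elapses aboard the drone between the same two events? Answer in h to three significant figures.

γ = 1/√(1 − 0.886²) = 1/√0.2150 = 2.157
The interval measured at the sender's location is the dilated one; the clock aboard the drone measures the proper time τ = Δt/γ = 1.15/2.157 h.

τ = 0.533 h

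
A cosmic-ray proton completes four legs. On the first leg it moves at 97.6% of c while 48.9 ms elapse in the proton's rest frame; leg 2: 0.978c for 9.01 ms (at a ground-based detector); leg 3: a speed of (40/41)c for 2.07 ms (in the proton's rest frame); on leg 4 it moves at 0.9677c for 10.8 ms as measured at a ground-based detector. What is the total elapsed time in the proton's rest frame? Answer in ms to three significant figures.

τ = 55.6 ms

Leg 1: 48.9 ms is already measured in the proton's rest frame.
Leg 2: γ = 1/√(1 − 0.978²) = 1/√0.04352 = 4.794; τ_2 = 9.01/4.794 = 1.880 ms.
Leg 3: 2.07 ms is already measured in the proton's rest frame.
Leg 4: γ = 1/√(1 − 0.9677²) = 1/√0.06356 = 3.967; τ_4 = 10.8/3.967 = 2.723 ms.
Total: 48.90 + 1.880 + 2.070 + 2.723 ms.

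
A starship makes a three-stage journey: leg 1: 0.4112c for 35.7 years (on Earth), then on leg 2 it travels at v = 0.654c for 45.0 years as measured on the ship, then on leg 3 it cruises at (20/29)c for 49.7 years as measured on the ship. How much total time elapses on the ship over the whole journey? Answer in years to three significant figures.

Leg 1: γ = 1/√(1 − 0.4112²) = 1/√0.8309 = 1.097; τ_1 = 35.7/1.097 = 32.54 years.
Leg 2: 45.0 years is already measured on the ship.
Leg 3: 49.7 years is already measured on the ship.
Total: 32.54 + 45.00 + 49.70 years.

τ = 127 years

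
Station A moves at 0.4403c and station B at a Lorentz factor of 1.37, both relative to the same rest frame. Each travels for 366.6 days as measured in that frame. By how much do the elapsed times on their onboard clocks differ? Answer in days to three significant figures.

|τ_A − τ_B| = 61.6 days

A: γ = 1/√(1 − 0.4403²) = 1/√0.8061 = 1.114; τ_A = 366.6/1.114 = 329.2 days.
B: γ = 1.37; τ_B = 366.6/1.370 = 267.6 days.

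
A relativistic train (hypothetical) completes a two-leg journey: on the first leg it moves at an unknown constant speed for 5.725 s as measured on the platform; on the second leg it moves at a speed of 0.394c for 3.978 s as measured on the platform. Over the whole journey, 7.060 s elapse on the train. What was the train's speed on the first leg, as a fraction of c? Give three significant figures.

Leg 1: speed unknown; τ_1 = 5.725/γ_1.
Leg 2: γ = 1/√(1 − 0.394²) = 1/√0.8448 = 1.088; τ_2 = 3.978/1.088 = 3.656 s.
Total proper time: τ_1 + 3.656 = 7.060, so τ_1 = 7.060 − 3.656 = 3.404 s.
γ_1 = 5.725/3.404 = 1.682; β = √(1 − 1/γ²) = √0.6465.

β = 0.804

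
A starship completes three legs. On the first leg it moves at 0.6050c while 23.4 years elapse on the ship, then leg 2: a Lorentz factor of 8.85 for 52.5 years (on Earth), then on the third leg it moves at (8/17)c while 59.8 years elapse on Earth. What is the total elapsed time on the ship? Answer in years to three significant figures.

τ = 82.1 years

Leg 1: 23.4 years is already measured on the ship.
Leg 2: γ = 8.85; τ_2 = 52.5/8.850 = 5.932 years.
Leg 3: γ = 1/√(1 − (8/17)²) = 17/15 ≈ 1.133; τ_3 = 59.8/1.133 = 52.76 years.
Total: 23.40 + 5.932 + 52.76 years.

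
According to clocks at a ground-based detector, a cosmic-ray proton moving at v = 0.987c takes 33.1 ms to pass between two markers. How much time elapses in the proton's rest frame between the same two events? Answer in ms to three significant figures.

τ = 5.32 ms

γ = 1/√(1 − 0.987²) = 1/√0.02583 = 6.222
The interval measured at a ground-based detector is the dilated one; the clock in the proton's rest frame measures the proper time τ = Δt/γ = 33.1/6.222 ms.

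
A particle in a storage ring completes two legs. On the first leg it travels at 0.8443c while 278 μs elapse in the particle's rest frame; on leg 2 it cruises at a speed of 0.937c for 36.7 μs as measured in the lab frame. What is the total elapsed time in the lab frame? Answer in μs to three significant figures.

Leg 1: γ = 1/√(1 − 0.8443²) = 1/√0.2872 = 1.866; Δt_1 = 1.866 × 278 = 518.8 μs.
Leg 2: 36.7 μs is already measured in the lab frame.
Total: 518.8 + 36.70 μs.

Δt = 555 μs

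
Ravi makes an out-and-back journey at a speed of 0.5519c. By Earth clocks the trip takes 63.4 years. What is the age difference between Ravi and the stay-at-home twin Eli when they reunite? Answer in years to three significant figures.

Δt − τ = 10.5 years

γ = 1/√(1 − 0.5519²) = 1/√0.6954 = 1.199
Ravi's elapsed proper time: τ = 63.4/1.199 = 52.87 years.
Age gap = Δt − τ = 63.4 − 52.87 years.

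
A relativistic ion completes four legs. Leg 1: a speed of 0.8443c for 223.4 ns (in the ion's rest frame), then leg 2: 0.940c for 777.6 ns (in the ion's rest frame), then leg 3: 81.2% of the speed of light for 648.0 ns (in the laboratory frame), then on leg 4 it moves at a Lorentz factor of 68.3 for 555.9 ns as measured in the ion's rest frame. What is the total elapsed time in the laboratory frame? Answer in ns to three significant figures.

Δt = 4.13×10⁴ ns

Leg 1: γ = 1/√(1 − 0.8443²) = 1/√0.2872 = 1.866; Δt_1 = 1.866 × 223.4 = 416.9 ns.
Leg 2: γ = 1/√(1 − 0.940²) = 1/√0.1164 = 2.931; Δt_2 = 2.931 × 777.6 = 2279 ns.
Leg 3: 648.0 ns is already measured in the laboratory frame.
Leg 4: γ = 68.3; Δt_4 = 68.30 × 555.9 = 3.797×10⁴ ns.
Total: 416.9 + 2279 + 648.0 + 3.797×10⁴ ns.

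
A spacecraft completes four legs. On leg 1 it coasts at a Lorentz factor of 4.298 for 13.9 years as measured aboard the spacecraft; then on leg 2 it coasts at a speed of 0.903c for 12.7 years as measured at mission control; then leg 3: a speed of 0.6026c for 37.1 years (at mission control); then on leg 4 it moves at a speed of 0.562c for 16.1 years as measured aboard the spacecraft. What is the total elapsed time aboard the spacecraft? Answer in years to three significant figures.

τ = 65.1 years

Leg 1: 13.9 years is already measured aboard the spacecraft.
Leg 2: γ = 1/√(1 − 0.903²) = 1/√0.1846 = 2.328; τ_2 = 12.7/2.328 = 5.456 years.
Leg 3: γ = 1/√(1 − 0.6026²) = 1/√0.6369 = 1.253; τ_3 = 37.1/1.253 = 29.61 years.
Leg 4: 16.1 years is already measured aboard the spacecraft.
Total: 13.90 + 5.456 + 29.61 + 16.10 years.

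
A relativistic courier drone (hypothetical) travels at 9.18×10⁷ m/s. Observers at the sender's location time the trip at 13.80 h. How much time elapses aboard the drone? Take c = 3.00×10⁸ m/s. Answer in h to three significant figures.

τ = 13.1 h

β = 9.18×10⁷/3.00×10⁸ = 0.3060; γ = 1/√(1 − 0.3060²) = 1.050
The interval measured at the sender's location is the dilated one; the clock aboard the drone measures the proper time τ = Δt/γ = 13.80/1.050 h.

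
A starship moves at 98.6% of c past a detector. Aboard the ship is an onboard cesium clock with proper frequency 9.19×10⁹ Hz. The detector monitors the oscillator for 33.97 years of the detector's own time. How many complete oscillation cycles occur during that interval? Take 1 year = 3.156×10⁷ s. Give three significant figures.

N = 1.64×10¹⁸

β = 0.986; γ = 1/√(1 − 0.986²) = 1/√0.02780 = 5.997
During 33.97 years of lab time, the oscillator's proper time advances by τ = Δt/γ = 33.97/5.997 = 5.664 years = 1.788×10⁸ s.
N = f × τ = 9.19×10⁹ × 1.788×10⁸ = 1.643×10¹⁸.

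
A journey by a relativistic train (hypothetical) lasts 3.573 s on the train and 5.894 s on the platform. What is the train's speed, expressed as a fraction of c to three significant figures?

v = 0.795c

The proper time is measured on the train (both events occur at the train's location); Δt is measured on the platform. γ = Δt/τ = 5.894/3.573 = 1.650.
β = √(1 − 1/γ²) = √(1 − 0.3675) = √0.6325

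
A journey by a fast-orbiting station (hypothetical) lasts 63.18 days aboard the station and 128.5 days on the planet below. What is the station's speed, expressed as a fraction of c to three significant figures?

The proper time is measured aboard the station (both events occur at the station's location); Δt is measured on the planet below. γ = Δt/τ = 128.5/63.18 = 2.034.
β = √(1 − 1/γ²) = √(1 − 0.2417) = √0.7583

v = 0.871c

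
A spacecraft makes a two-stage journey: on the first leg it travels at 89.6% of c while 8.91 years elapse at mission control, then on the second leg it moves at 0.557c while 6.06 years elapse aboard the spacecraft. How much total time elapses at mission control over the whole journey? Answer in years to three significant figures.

Δt = 16.2 years

Leg 1: 8.91 years is already measured at mission control.
Leg 2: γ = 1/√(1 − 0.557²) = 1/√0.6898 = 1.204; Δt_2 = 1.204 × 6.06 = 7.297 years.
Total: 8.910 + 7.297 years.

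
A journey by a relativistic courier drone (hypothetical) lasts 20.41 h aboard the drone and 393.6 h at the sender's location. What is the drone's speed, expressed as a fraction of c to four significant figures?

The proper time is measured aboard the drone (both events occur at the drone's location); Δt is measured at the sender's location. γ = Δt/τ = 393.6/20.41 = 19.28.
β = √(1 − 1/γ²) = √(1 − 0.002689) = √0.9973

v = 0.9987c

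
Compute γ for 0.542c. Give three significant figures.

γ = 1.19

γ = 1/√(1 − 0.542²) = 1/√0.7062 = 1.190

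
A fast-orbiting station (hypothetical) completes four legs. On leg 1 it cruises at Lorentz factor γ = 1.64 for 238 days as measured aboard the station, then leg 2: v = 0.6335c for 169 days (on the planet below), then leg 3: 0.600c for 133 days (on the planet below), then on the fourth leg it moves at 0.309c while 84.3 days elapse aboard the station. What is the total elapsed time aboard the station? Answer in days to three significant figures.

Leg 1: 238 days is already measured aboard the station.
Leg 2: γ = 1/√(1 − 0.6335²) = 1/√0.5987 = 1.292; τ_2 = 169/1.292 = 130.8 days.
Leg 3: γ = 1/√(1 − 0.600²) = 5/4 = 1.250; τ_3 = 133/1.250 = 106.4 days.
Leg 4: 84.3 days is already measured aboard the station.
Total: 238.0 + 130.8 + 106.4 + 84.30 days.

τ = 559 days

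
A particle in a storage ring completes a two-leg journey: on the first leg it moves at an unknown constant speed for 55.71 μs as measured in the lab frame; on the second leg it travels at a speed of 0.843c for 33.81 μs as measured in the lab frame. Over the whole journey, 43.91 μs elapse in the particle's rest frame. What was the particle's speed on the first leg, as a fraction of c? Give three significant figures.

β = 0.887

Leg 1: speed unknown; τ_1 = 55.71/γ_1.
Leg 2: γ = 1/√(1 − 0.843²) = 1/√0.2894 = 1.859; τ_2 = 33.81/1.859 = 18.19 μs.
Total proper time: τ_1 + 18.19 = 43.91, so τ_1 = 43.91 − 18.19 = 25.72 μs.
γ_1 = 55.71/25.72 = 2.166; β = √(1 − 1/γ²) = √0.7868.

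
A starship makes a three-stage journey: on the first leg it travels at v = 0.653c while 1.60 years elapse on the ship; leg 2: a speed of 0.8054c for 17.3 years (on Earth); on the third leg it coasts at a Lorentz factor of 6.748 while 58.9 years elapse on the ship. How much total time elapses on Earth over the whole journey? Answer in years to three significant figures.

Leg 1: γ = 1/√(1 − 0.653²) = 1/√0.5736 = 1.320; Δt_1 = 1.320 × 1.60 = 2.113 years.
Leg 2: 17.3 years is already measured on Earth.
Leg 3: γ = 6.748; Δt_3 = 6.748 × 58.9 = 397.5 years.
Total: 2.113 + 17.30 + 397.5 years.

Δt = 417 years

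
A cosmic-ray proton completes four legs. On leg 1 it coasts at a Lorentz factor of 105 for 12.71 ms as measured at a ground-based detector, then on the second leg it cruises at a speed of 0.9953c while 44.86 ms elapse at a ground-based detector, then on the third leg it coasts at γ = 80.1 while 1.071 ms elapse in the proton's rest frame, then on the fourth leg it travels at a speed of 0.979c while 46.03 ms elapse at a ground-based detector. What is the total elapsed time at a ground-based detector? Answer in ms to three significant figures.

Δt = 189 ms

Leg 1: 12.71 ms is already measured at a ground-based detector.
Leg 2: 44.86 ms is already measured at a ground-based detector.
Leg 3: γ = 80.1; Δt_3 = 80.10 × 1.071 = 85.79 ms.
Leg 4: 46.03 ms is already measured at a ground-based detector.
Total: 12.71 + 44.86 + 85.79 + 46.03 ms.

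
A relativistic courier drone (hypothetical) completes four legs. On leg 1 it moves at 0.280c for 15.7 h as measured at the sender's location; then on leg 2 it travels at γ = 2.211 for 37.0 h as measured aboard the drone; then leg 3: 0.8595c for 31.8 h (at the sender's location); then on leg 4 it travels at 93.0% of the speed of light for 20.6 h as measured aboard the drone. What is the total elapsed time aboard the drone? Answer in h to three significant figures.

Leg 1: γ = 1/√(1 − 0.280²) = 25/24 ≈ 1.042; τ_1 = 15.7/1.042 = 15.07 h.
Leg 2: 37.0 h is already measured aboard the drone.
Leg 3: γ = 1/√(1 − 0.8595²) = 1/√0.2613 = 1.956; τ_3 = 31.8/1.956 = 16.25 h.
Leg 4: 20.6 h is already measured aboard the drone.
Total: 15.07 + 37.00 + 16.25 + 20.60 h.

τ = 88.9 h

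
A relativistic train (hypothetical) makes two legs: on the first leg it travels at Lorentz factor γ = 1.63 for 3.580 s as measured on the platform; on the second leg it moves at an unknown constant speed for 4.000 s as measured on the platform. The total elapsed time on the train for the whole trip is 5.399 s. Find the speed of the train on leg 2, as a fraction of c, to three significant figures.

β = 0.599

Leg 1: γ = 1.63; τ_1 = 3.580/1.630 = 2.196 s.
Leg 2: speed unknown; τ_2 = 4.000/γ_2.
Total proper time: 2.196 + τ_2 = 5.399, so τ_2 = 5.399 − 2.196 = 3.203 s.
γ_2 = 4.000/3.203 = 1.249; β = √(1 − 1/γ²) = √0.3589.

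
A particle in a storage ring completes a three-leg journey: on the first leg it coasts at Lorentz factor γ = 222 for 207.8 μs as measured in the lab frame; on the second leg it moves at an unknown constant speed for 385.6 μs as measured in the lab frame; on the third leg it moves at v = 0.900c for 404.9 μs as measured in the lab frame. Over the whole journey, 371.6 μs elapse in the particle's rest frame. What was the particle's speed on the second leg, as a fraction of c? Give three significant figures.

Leg 1: γ = 222; τ_1 = 207.8/222.0 = 0.9360 μs.
Leg 2: speed unknown; τ_2 = 385.6/γ_2.
Leg 3: γ = 1/√(1 − 0.900²) = 1/√0.1900 = 2.294; τ_3 = 404.9/2.294 = 176.5 μs.
Total proper time: 0.9360 + τ_2 + 176.5 = 371.6, so τ_2 = 371.6 − 177.4 = 194.2 μs.
γ_2 = 385.6/194.2 = 1.986; β = √(1 − 1/γ²) = √0.7464.

β = 0.864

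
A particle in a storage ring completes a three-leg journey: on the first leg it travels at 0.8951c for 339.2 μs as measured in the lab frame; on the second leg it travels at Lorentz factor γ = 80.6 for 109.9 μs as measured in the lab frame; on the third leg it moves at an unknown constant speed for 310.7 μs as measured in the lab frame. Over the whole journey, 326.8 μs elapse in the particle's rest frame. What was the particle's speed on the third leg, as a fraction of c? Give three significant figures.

β = 0.828

Leg 1: γ = 1/√(1 − 0.8951²) = 1/√0.1988 = 2.243; τ_1 = 339.2/2.243 = 151.2 μs.
Leg 2: γ = 80.6; τ_2 = 109.9/80.60 = 1.364 μs.
Leg 3: speed unknown; τ_3 = 310.7/γ_3.
Total proper time: 151.2 + 1.364 + τ_3 = 326.8, so τ_3 = 326.8 − 152.6 = 174.2 μs.
γ_3 = 310.7/174.2 = 1.784; β = √(1 − 1/γ²) = √0.6857.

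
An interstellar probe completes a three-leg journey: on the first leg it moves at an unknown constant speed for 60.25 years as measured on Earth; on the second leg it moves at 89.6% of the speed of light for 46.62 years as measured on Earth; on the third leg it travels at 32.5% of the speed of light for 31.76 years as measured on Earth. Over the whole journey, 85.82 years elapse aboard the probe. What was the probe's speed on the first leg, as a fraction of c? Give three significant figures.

β = 0.813

Leg 1: speed unknown; τ_1 = 60.25/γ_1.
Leg 2: β = 0.896; γ = 1/√(1 − 0.896²) = 1/√0.1972 = 2.252; τ_2 = 46.62/2.252 = 20.70 years.
Leg 3: β = 0.325; γ = 1/√(1 − 0.325²) = 1/√0.8944 = 1.057; τ_3 = 31.76/1.057 = 30.04 years.
Total proper time: τ_1 + 20.70 + 30.04 = 85.82, so τ_1 = 85.82 − 50.74 = 35.08 years.
γ_1 = 60.25/35.08 = 1.717; β = √(1 − 1/γ²) = √0.6610.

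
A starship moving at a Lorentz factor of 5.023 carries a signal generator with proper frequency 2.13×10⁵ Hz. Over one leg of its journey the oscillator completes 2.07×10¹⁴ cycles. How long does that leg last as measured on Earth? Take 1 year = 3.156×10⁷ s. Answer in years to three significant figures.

γ = 5.023
Proper time for N cycles: τ = N/f = 2.07×10¹⁴/(2.13×10⁵) = 9.718×10⁸ s = 30.79 years.
Lab-frame duration Δt = γτ = 5.023 × 30.79 = 154.7 years.

Δt = 155 years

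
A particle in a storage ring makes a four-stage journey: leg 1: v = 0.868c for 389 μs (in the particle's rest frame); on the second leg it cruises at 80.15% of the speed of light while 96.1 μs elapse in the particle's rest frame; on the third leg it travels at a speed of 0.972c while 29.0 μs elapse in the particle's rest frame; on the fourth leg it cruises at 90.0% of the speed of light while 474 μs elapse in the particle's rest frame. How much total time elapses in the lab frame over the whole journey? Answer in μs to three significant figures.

Δt = 2150 μs

Leg 1: γ = 1/√(1 − 0.868²) = 1/√0.2466 = 2.014; Δt_1 = 2.014 × 389 = 783.4 μs.
Leg 2: β = 0.8015; γ = 1/√(1 − 0.8015²) = 1/√0.3576 = 1.672; Δt_2 = 1.672 × 96.1 = 160.7 μs.
Leg 3: γ = 1/√(1 − 0.972²) = 1/√0.05522 = 4.256; Δt_3 = 4.256 × 29.0 = 123.4 μs.
Leg 4: β = 0.900; γ = 1/√(1 − 0.900²) = 1/√0.1900 = 2.294; Δt_4 = 2.294 × 474 = 1087 μs.
Total: 783.4 + 160.7 + 123.4 + 1087 μs.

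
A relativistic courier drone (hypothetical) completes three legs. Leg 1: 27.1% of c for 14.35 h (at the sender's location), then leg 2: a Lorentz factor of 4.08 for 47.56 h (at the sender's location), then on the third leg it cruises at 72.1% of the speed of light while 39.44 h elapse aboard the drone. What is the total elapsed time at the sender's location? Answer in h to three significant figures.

Leg 1: 14.35 h is already measured at the sender's location.
Leg 2: 47.56 h is already measured at the sender's location.
Leg 3: β = 0.721; γ = 1/√(1 − 0.721²) = 1/√0.4802 = 1.443; Δt_3 = 1.443 × 39.44 = 56.92 h.
Total: 14.35 + 47.56 + 56.92 h.

Δt = 119 h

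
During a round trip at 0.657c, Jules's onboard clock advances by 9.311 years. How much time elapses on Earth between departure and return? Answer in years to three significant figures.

Δt = 12.4 years

γ = 1/√(1 − 0.657²) = 1/√0.5684 = 1.326
Earth-frame duration is the dilated interval: Δt = γτ = 1.326 × 9.311 years.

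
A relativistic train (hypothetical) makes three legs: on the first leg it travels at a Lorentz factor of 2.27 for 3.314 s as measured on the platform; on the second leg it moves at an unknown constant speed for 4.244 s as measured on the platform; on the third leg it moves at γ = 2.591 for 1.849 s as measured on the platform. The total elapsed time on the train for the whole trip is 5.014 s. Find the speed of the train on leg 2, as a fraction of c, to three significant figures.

β = 0.743

Leg 1: γ = 2.27; τ_1 = 3.314/2.270 = 1.460 s.
Leg 2: speed unknown; τ_2 = 4.244/γ_2.
Leg 3: γ = 2.591; τ_3 = 1.849/2.591 = 0.7136 s.
Total proper time: 1.460 + τ_2 + 0.7136 = 5.014, so τ_2 = 5.014 − 2.174 = 2.840 s.
γ_2 = 4.244/2.840 = 1.494; β = √(1 − 1/γ²) = √0.5521.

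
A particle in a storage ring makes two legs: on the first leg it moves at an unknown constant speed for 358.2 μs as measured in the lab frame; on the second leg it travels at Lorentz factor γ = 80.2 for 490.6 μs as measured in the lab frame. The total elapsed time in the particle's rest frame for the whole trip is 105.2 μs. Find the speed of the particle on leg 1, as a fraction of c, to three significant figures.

β = 0.961

Leg 1: speed unknown; τ_1 = 358.2/γ_1.
Leg 2: γ = 80.2; τ_2 = 490.6/80.20 = 6.117 μs.
Total proper time: τ_1 + 6.117 = 105.2, so τ_1 = 105.2 − 6.117 = 99.08 μs.
γ_1 = 358.2/99.08 = 3.615; β = √(1 − 1/γ²) = √0.9235.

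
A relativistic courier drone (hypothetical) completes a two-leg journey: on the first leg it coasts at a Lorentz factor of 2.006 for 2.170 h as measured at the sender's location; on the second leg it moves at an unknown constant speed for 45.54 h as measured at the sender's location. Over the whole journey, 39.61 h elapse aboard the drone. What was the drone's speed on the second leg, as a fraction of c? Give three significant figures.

Leg 1: γ = 2.006; τ_1 = 2.170/2.006 = 1.082 h.
Leg 2: speed unknown; τ_2 = 45.54/γ_2.
Total proper time: 1.082 + τ_2 = 39.61, so τ_2 = 39.61 − 1.082 = 38.53 h.
γ_2 = 45.54/38.53 = 1.182; β = √(1 − 1/γ²) = √0.2842.

β = 0.533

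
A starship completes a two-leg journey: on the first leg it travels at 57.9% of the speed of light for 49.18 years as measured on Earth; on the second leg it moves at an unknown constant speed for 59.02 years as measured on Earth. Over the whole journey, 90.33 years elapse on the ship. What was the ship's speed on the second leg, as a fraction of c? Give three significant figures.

β = 0.525

Leg 1: β = 0.579; γ = 1/√(1 − 0.579²) = 1/√0.6648 = 1.227; τ_1 = 49.18/1.227 = 40.10 years.
Leg 2: speed unknown; τ_2 = 59.02/γ_2.
Total proper time: 40.10 + τ_2 = 90.33, so τ_2 = 90.33 − 40.10 = 50.23 years.
γ_2 = 59.02/50.23 = 1.175; β = √(1 − 1/γ²) = √0.2756.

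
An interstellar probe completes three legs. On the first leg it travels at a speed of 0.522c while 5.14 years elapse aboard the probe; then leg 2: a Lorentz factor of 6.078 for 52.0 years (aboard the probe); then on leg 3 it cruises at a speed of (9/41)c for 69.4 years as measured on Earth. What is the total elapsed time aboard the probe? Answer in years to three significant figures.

Leg 1: 5.14 years is already measured aboard the probe.
Leg 2: 52.0 years is already measured aboard the probe.
Leg 3: γ = 1/√(1 − (9/41)²) = 41/40 = 1.025; τ_3 = 69.4/1.025 = 67.71 years.
Total: 5.140 + 52.00 + 67.71 years.

τ = 125 years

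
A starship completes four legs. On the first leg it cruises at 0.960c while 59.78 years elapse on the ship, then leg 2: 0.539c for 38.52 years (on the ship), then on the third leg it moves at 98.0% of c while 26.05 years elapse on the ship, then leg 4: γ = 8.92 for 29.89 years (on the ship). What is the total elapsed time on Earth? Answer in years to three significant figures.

Leg 1: γ = 1/√(1 − 0.960²) = 25/7 ≈ 3.571; Δt_1 = 3.571 × 59.78 = 213.5 years.
Leg 2: γ = 1/√(1 − 0.539²) = 1/√0.7095 = 1.187; Δt_2 = 1.187 × 38.52 = 45.73 years.
Leg 3: β = 0.980; γ = 1/√(1 − 0.980²) = 1/√0.03960 = 5.025; Δt_3 = 5.025 × 26.05 = 130.9 years.
Leg 4: γ = 8.92; Δt_4 = 8.920 × 29.89 = 266.6 years.
Total: 213.5 + 45.73 + 130.9 + 266.6 years.

Δt = 657 years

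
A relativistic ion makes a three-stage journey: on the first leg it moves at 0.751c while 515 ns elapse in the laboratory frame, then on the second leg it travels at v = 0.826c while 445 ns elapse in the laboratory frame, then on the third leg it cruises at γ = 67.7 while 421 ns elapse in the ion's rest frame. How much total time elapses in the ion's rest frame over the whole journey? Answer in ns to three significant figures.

Leg 1: γ = 1/√(1 − 0.751²) = 1/√0.4360 = 1.514; τ_1 = 515/1.514 = 340.1 ns.
Leg 2: γ = 1/√(1 − 0.826²) = 1/√0.3177 = 1.774; τ_2 = 445/1.774 = 250.8 ns.
Leg 3: 421 ns is already measured in the ion's rest frame.
Total: 340.1 + 250.8 + 421.0 ns.

τ = 1010 ns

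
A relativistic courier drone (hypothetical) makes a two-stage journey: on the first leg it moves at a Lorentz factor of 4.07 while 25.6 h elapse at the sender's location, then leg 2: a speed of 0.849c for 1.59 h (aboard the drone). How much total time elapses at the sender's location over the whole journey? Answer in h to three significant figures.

Δt = 28.6 h

Leg 1: 25.6 h is already measured at the sender's location.
Leg 2: γ = 1/√(1 − 0.849²) = 1/√0.2792 = 1.893; Δt_2 = 1.893 × 1.59 = 3.009 h.
Total: 25.60 + 3.009 h.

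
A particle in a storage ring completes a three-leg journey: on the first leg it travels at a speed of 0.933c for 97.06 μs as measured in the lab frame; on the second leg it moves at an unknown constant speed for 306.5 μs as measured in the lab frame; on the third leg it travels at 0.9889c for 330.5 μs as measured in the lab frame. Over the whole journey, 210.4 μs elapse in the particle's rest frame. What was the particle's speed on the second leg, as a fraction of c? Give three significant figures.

Leg 1: γ = 1/√(1 − 0.933²) = 1/√0.1295 = 2.779; τ_1 = 97.06/2.779 = 34.93 μs.
Leg 2: speed unknown; τ_2 = 306.5/γ_2.
Leg 3: γ = 1/√(1 − 0.9889²) = 1/√0.02208 = 6.730; τ_3 = 330.5/6.730 = 49.11 μs.
Total proper time: 34.93 + τ_2 + 49.11 = 210.4, so τ_2 = 210.4 − 84.04 = 126.4 μs.
γ_2 = 306.5/126.4 = 2.426; β = √(1 − 1/γ²) = √0.8300.

β = 0.911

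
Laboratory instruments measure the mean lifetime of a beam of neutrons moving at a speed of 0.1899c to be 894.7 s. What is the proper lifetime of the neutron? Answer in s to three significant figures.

γ = 1/√(1 − 0.1899²) = 1/√0.9639 = 1.019
The lab-frame lifetime is the dilated interval; the proper lifetime is τ₀ = Δt/γ = 894.7/1.019 s.

τ₀ = 878 s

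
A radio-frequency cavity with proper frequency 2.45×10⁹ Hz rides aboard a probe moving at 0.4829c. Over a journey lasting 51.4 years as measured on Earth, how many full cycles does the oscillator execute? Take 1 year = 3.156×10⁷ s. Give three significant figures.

N = 3.48×10¹⁸

γ = 1/√(1 − 0.4829²) = 1/√0.7668 = 1.142
The oscillator's own cycle count is N = f × τ where τ is the proper time aboard the probe. τ = Δt/γ = 51.4/1.142 = 45.01 years = 1.421×10⁹ s.
N = 2.45×10⁹ × 1.421×10⁹ = 3.480×10¹⁸.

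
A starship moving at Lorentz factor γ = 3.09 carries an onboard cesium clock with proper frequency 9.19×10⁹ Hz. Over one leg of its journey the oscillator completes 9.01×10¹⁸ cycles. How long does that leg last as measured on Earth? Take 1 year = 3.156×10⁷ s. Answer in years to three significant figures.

Δt = 96.0 years

γ = 3.09
Proper time for N cycles: τ = N/f = 9.01×10¹⁸/(9.19×10⁹) = 9.804×10⁸ s = 31.07 years.
Lab-frame duration Δt = γτ = 3.090 × 31.07 = 95.99 years.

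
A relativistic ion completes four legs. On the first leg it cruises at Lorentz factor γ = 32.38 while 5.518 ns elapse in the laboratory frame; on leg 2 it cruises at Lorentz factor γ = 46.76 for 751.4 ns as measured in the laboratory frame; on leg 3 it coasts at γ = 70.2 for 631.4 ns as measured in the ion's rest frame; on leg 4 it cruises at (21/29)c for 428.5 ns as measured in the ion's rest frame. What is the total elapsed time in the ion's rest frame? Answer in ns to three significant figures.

τ = 1080 ns

Leg 1: γ = 32.38; τ_1 = 5.518/32.38 = 0.1704 ns.
Leg 2: γ = 46.76; τ_2 = 751.4/46.76 = 16.07 ns.
Leg 3: 631.4 ns is already measured in the ion's rest frame.
Leg 4: 428.5 ns is already measured in the ion's rest frame.
Total: 0.1704 + 16.07 + 631.4 + 428.5 ns.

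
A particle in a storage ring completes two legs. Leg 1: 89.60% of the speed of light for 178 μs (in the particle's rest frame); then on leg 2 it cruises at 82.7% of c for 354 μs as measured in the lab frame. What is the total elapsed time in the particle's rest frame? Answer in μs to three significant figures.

τ = 377 μs

Leg 1: 178 μs is already measured in the particle's rest frame.
Leg 2: β = 0.827; γ = 1/√(1 − 0.827²) = 1/√0.3161 = 1.779; τ_2 = 354/1.779 = 199.0 μs.
Total: 178.0 + 199.0 μs.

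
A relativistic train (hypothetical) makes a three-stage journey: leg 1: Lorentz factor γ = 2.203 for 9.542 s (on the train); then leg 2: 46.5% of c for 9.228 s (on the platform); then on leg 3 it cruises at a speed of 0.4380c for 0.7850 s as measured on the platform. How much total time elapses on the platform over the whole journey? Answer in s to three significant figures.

Leg 1: γ = 2.203; Δt_1 = 2.203 × 9.542 = 21.02 s.
Leg 2: 9.228 s is already measured on the platform.
Leg 3: 0.7850 s is already measured on the platform.
Total: 21.02 + 9.228 + 0.7850 s.

Δt = 31.0 s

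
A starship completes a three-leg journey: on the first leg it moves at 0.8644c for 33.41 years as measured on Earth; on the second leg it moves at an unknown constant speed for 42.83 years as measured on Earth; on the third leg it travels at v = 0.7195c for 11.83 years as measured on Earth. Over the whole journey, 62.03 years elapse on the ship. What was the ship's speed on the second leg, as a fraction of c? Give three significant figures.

β = 0.503

Leg 1: γ = 1/√(1 − 0.8644²) = 1/√0.2528 = 1.989; τ_1 = 33.41/1.989 = 16.80 years.
Leg 2: speed unknown; τ_2 = 42.83/γ_2.
Leg 3: γ = 1/√(1 − 0.7195²) = 1/√0.4823 = 1.440; τ_3 = 11.83/1.440 = 8.216 years.
Total proper time: 16.80 + τ_2 + 8.216 = 62.03, so τ_2 = 62.03 − 25.01 = 37.02 years.
γ_2 = 42.83/37.02 = 1.157; β = √(1 − 1/γ²) = √0.2531.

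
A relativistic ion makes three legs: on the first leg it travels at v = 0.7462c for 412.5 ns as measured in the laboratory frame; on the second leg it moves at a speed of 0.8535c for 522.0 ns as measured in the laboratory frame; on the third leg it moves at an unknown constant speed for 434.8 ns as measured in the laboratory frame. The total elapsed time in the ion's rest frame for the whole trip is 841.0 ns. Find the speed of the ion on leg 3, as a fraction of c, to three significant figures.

β = 0.736

Leg 1: γ = 1/√(1 − 0.7462²) = 1/√0.4432 = 1.502; τ_1 = 412.5/1.502 = 274.6 ns.
Leg 2: γ = 1/√(1 − 0.8535²) = 1/√0.2715 = 1.919; τ_2 = 522.0/1.919 = 272.0 ns.
Leg 3: speed unknown; τ_3 = 434.8/γ_3.
Total proper time: 274.6 + 272.0 + τ_3 = 841.0, so τ_3 = 841.0 − 546.6 = 294.4 ns.
γ_3 = 434.8/294.4 = 1.477; β = √(1 − 1/γ²) = √0.5416.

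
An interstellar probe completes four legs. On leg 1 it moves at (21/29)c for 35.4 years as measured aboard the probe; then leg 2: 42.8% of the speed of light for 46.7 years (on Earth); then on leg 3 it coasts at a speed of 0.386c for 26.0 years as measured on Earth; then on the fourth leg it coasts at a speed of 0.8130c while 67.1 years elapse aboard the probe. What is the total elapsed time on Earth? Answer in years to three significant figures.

Δt = 239 years

Leg 1: γ = 1/√(1 − (21/29)²) = 29/20 = 1.450; Δt_1 = 1.450 × 35.4 = 51.33 years.
Leg 2: 46.7 years is already measured on Earth.
Leg 3: 26.0 years is already measured on Earth.
Leg 4: γ = 1/√(1 − 0.8130²) = 1/√0.3390 = 1.717; Δt_4 = 1.717 × 67.1 = 115.2 years.
Total: 51.33 + 46.70 + 26.00 + 115.2 years.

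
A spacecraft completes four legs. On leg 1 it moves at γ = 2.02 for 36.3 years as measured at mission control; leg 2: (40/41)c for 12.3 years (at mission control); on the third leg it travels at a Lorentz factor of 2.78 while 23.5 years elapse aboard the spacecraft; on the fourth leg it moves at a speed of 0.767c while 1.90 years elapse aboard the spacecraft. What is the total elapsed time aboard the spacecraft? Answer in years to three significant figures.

Leg 1: γ = 2.02; τ_1 = 36.3/2.020 = 17.97 years.
Leg 2: γ = 1/√(1 − (40/41)²) = 41/9 ≈ 4.556; τ_2 = 12.3/4.556 = 2.700 years.
Leg 3: 23.5 years is already measured aboard the spacecraft.
Leg 4: 1.90 years is already measured aboard the spacecraft.
Total: 17.97 + 2.700 + 23.50 + 1.900 years.

τ = 46.1 years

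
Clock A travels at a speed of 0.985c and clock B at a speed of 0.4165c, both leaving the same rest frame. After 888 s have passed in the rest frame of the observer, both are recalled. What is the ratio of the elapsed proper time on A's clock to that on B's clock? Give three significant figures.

A: γ = 1/√(1 − 0.985²) = 1/√0.02977 = 5.795. B: γ = 1/√(1 − 0.4165²) = 1/√0.8265 = 1.100.
τ_A/τ_B = γ_B/γ_A = 1.100/5.795 = 0.1898, so τ_A/τ_B = 0.1898.

τ_A/τ_B = 0.190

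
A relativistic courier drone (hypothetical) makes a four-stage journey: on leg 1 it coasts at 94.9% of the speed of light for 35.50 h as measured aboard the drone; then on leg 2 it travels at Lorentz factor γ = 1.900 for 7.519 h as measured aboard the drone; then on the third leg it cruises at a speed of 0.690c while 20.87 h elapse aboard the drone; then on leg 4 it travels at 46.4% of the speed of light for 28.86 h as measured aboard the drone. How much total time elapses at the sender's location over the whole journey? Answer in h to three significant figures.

Δt = 188 h

Leg 1: β = 0.949; γ = 1/√(1 − 0.949²) = 1/√0.09940 = 3.172; Δt_1 = 3.172 × 35.50 = 112.6 h.
Leg 2: γ = 1.900; Δt_2 = 1.900 × 7.519 = 14.29 h.
Leg 3: γ = 1/√(1 − 0.690²) = 1/√0.5239 = 1.382; Δt_3 = 1.382 × 20.87 = 28.83 h.
Leg 4: β = 0.464; γ = 1/√(1 − 0.464²) = 1/√0.7847 = 1.129; Δt_4 = 1.129 × 28.86 = 32.58 h.
Total: 112.6 + 14.29 + 28.83 + 32.58 h.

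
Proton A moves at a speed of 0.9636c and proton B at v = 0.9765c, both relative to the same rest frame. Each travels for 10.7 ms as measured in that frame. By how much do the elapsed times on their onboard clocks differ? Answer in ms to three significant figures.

|τ_A − τ_B| = 0.555 ms

A: γ = 1/√(1 − 0.9636²) = 1/√0.07148 = 3.740; τ_A = 10.7/3.740 = 2.861 ms.
B: γ = 1/√(1 − 0.9765²) = 1/√0.04645 = 4.640; τ_B = 10.7/4.640 = 2.306 ms.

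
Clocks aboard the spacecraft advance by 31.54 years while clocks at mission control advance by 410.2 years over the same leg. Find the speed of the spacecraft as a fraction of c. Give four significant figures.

v = 0.9970c

The proper time is measured aboard the spacecraft (both events occur at the spacecraft's location); Δt is measured at mission control. γ = Δt/τ = 410.2/31.54 = 13.01.
β = √(1 − 1/γ²) = √(1 − 0.005912) = √0.9941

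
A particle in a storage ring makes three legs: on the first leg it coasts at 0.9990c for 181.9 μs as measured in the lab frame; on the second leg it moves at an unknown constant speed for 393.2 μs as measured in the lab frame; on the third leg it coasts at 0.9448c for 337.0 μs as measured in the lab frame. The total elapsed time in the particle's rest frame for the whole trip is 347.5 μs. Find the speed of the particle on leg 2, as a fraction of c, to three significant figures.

β = 0.813

Leg 1: γ = 1/√(1 − 0.9990²) = 1/√0.001999 = 22.37; τ_1 = 181.9/22.37 = 8.133 μs.
Leg 2: speed unknown; τ_2 = 393.2/γ_2.
Leg 3: γ = 1/√(1 − 0.9448²) = 1/√0.1074 = 3.052; τ_3 = 337.0/3.052 = 110.4 μs.
Total proper time: 8.133 + τ_2 + 110.4 = 347.5, so τ_2 = 347.5 − 118.6 = 228.9 μs.
γ_2 = 393.2/228.9 = 1.717; β = √(1 − 1/γ²) = √0.6610.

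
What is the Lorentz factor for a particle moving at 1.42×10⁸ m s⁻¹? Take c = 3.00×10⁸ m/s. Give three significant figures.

γ = 1.14

β = 1.42×10⁸/3.00×10⁸ = 0.4733; γ = 1/√(1 − 0.4733²) = 1.135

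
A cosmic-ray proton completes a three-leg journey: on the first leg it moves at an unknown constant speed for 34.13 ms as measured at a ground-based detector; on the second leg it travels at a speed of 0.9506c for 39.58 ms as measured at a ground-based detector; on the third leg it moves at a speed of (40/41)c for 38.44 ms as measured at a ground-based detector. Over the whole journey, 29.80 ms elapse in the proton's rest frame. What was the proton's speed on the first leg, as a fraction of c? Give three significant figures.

Leg 1: speed unknown; τ_1 = 34.13/γ_1.
Leg 2: γ = 1/√(1 − 0.9506²) = 1/√0.09636 = 3.221; τ_2 = 39.58/3.221 = 12.29 ms.
Leg 3: γ = 1/√(1 − (40/41)²) = 41/9 ≈ 4.556; τ_3 = 38.44/4.556 = 8.438 ms.
Total proper time: τ_1 + 12.29 + 8.438 = 29.80, so τ_1 = 29.80 − 20.72 = 9.076 ms.
γ_1 = 34.13/9.076 = 3.761; β = √(1 − 1/γ²) = √0.9293.

β = 0.964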